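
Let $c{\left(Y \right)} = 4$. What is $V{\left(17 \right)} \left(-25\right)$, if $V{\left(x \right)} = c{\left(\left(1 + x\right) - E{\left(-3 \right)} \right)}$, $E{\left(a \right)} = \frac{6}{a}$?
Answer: $-100$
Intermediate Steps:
$V{\left(x \right)} = 4$
$V{\left(17 \right)} \left(-25\right) = 4 \left(-25\right) = -100$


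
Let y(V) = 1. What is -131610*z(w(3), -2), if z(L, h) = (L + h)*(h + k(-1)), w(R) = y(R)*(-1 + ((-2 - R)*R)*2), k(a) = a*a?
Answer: -4343130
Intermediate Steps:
k(a) = a²
w(R) = -1 + 2*R*(-2 - R) (w(R) = 1*(-1 + ((-2 - R)*R)*2) = 1*(-1 + (R*(-2 - R))*2) = 1*(-1 + 2*R*(-2 - R)) = -1 + 2*R*(-2 - R))
z(L, h) = (1 + h)*(L + h) (z(L, h) = (L + h)*(h + (-1)²) = (L + h)*(h + 1) = (L + h)*(1 + h) = (1 + h)*(L + h))
-131610*z(w(3), -2) = -131610*((-1 - 4*3 - 2*3²) - 2 + (-2)² + (-1 - 4*3 - 2*3²)*(-2)) = -131610*((-1 - 12 - 2*9) - 2 + 4 + (-1 - 12 - 2*9)*(-2)) = -131610*((-1 - 12 - 18) - 2 + 4 + (-1 - 12 - 18)*(-2)) = -131610*(-31 - 2 + 4 - 31*(-2)) = -131610*(-31 - 2 + 4 + 62) = -131610*33 = -4343130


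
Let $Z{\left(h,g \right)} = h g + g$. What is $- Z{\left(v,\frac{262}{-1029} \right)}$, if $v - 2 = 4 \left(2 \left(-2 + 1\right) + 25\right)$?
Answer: $\frac{24890}{1029} \approx 24.189$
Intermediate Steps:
$v = 94$ ($v = 2 + 4 \left(2 \left(-2 + 1\right) + 25\right) = 2 + 4 \left(2 \left(-1\right) + 25\right) = 2 + 4 \left(-2 + 25\right) = 2 + 4 \cdot 23 = 2 + 92 = 94$)
$Z{\left(h,g \right)} = g + g h$ ($Z{\left(h,g \right)} = g h + g = g + g h$)
$- Z{\left(v,\frac{262}{-1029} \right)} = - \frac{262}{-1029} \left(1 + 94\right) = - 262 \left(- \frac{1}{1029}\right) 95 = - \frac{\left(-262\right) 95}{1029} = \left(-1\right) \left(- \frac{24890}{1029}\right) = \frac{24890}{1029}$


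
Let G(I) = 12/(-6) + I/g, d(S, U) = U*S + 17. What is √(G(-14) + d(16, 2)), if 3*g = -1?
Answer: √89 ≈ 9.4340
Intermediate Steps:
g = -⅓ (g = (⅓)*(-1) = -⅓ ≈ -0.33333)
d(S, U) = 17 + S*U (d(S, U) = S*U + 17 = 17 + S*U)
G(I) = -2 - 3*I (G(I) = 12/(-6) + I/(-⅓) = 12*(-⅙) + I*(-3) = -2 - 3*I)
√(G(-14) + d(16, 2)) = √((-2 - 3*(-14)) + (17 + 16*2)) = √((-2 + 42) + (17 + 32)) = √(40 + 49) = √89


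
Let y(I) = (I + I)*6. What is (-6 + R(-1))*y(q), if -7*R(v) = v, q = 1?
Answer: -492/7 ≈ -70.286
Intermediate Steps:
y(I) = 12*I (y(I) = (2*I)*6 = 12*I)
R(v) = -v/7
(-6 + R(-1))*y(q) = (-6 - ⅐*(-1))*(12*1) = (-6 + ⅐)*12 = -41/7*12 = -492/7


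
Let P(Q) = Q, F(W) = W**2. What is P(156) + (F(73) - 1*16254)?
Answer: -10769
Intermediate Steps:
P(156) + (F(73) - 1*16254) = 156 + (73**2 - 1*16254) = 156 + (5329 - 16254) = 156 - 10925 = -10769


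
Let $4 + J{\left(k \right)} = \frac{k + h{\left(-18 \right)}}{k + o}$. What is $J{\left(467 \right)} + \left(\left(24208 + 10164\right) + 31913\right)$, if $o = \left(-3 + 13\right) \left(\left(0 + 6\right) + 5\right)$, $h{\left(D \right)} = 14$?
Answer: $\frac{38244618}{577} \approx 66282.0$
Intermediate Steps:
$o = 110$ ($o = 10 \left(6 + 5\right) = 10 \cdot 11 = 110$)
$J{\left(k \right)} = -4 + \frac{14 + k}{110 + k}$ ($J{\left(k \right)} = -4 + \frac{k + 14}{k + 110} = -4 + \frac{14 + k}{110 + k}$)
$J{\left(467 \right)} + \left(\left(24208 + 10164\right) + 31913\right) = \frac{3 \left(-142 - 467\right)}{110 + 467} + \left(\left(24208 + 10164\right) + 31913\right) = \frac{3 \left(-142 - 467\right)}{577} + \left(34372 + 31913\right) = 3 \cdot \frac{1}{577} \left(-609\right) + 66285 = - \frac{1827}{577} + 66285 = \frac{38244618}{577}$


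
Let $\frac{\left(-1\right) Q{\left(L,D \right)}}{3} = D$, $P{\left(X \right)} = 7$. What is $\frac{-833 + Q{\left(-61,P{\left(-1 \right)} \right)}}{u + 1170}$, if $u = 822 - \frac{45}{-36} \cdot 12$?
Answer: $- \frac{854}{2007} \approx -0.42551$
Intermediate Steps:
$Q{\left(L,D \right)} = - 3 D$
$u = 837$ ($u = 822 - 45 \left(- \frac{1}{36}\right) 12 = 822 - \left(- \frac{5}{4}\right) 12 = 822 - -15 = 822 + 15 = 837$)
$\frac{-833 + Q{\left(-61,P{\left(-1 \right)} \right)}}{u + 1170} = \frac{-833 - 21}{837 + 1170} = \frac{-833 - 21}{2007} = \left(-854\right) \frac{1}{2007} = - \frac{854}{2007}$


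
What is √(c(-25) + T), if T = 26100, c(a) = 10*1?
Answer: √26110 ≈ 161.59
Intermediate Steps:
c(a) = 10
√(c(-25) + T) = √(10 + 26100) = √26110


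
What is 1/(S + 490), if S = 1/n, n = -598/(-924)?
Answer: 299/146972 ≈ 0.0020344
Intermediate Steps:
n = 299/462 (n = -598*(-1/924) = 299/462 ≈ 0.64719)
S = 462/299 (S = 1/(299/462) = 462/299 ≈ 1.5452)
1/(S + 490) = 1/(462/299 + 490) = 1/(146972/299) = 299/146972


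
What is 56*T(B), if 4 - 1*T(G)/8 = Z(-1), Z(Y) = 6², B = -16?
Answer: -14336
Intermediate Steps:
Z(Y) = 36
T(G) = -256 (T(G) = 32 - 8*36 = 32 - 288 = -256)
56*T(B) = 56*(-256) = -14336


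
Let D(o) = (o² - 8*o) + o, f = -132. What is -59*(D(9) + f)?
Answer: 6726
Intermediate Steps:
D(o) = o² - 7*o
-59*(D(9) + f) = -59*(9*(-7 + 9) - 132) = -59*(9*2 - 132) = -59*(18 - 132) = -59*(-114) = 6726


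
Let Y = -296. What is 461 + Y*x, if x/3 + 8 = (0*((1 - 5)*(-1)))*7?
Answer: 7565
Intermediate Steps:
x = -24 (x = -24 + 3*((0*((1 - 5)*(-1)))*7) = -24 + 3*((0*(-4*(-1)))*7) = -24 + 3*((0*4)*7) = -24 + 3*(0*7) = -24 + 3*0 = -24 + 0 = -24)
461 + Y*x = 461 - 296*(-24) = 461 + 7104 = 7565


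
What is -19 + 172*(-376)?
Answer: -64691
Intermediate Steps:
-19 + 172*(-376) = -19 - 64672 = -64691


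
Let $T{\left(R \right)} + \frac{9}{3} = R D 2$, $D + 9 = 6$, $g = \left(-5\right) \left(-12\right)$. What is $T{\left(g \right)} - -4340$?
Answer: $3977$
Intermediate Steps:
$g = 60$
$D = -3$ ($D = -9 + 6 = -3$)
$T{\left(R \right)} = -3 - 6 R$ ($T{\left(R \right)} = -3 + R \left(-3\right) 2 = -3 + - 3 R 2 = -3 - 6 R$)
$T{\left(g \right)} - -4340 = \left(-3 - 360\right) - -4340 = \left(-3 - 360\right) + 4340 = -363 + 4340 = 3977$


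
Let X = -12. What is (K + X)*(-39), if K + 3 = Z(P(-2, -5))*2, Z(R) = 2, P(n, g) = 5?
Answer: 429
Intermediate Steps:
K = 1 (K = -3 + 2*2 = -3 + 4 = 1)
(K + X)*(-39) = (1 - 12)*(-39) = -11*(-39) = 429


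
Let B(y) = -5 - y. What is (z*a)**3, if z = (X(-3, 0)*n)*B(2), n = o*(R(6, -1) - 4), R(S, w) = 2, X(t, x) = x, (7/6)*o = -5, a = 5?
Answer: 0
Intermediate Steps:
o = -30/7 (o = (6/7)*(-5) = -30/7 ≈ -4.2857)
n = 60/7 (n = -30*(2 - 4)/7 = -30/7*(-2) = 60/7 ≈ 8.5714)
z = 0 (z = (0*(60/7))*(-5 - 1*2) = 0*(-5 - 2) = 0*(-7) = 0)
(z*a)**3 = (0*5)**3 = 0**3 = 0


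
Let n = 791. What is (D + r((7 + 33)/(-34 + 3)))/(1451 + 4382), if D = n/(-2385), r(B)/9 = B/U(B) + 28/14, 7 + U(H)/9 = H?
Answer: 10925123/3575308185 ≈ 0.0030557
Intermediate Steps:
U(H) = -63 + 9*H
r(B) = 18 + 9*B/(-63 + 9*B) (r(B) = 9*(B/(-63 + 9*B) + 28/14) = 9*(B/(-63 + 9*B) + 28*(1/14)) = 9*(B/(-63 + 9*B) + 2) = 9*(2 + B/(-63 + 9*B)) = 18 + 9*B/(-63 + 9*B))
D = -791/2385 (D = 791/(-2385) = 791*(-1/2385) = -791/2385 ≈ -0.33166)
(D + r((7 + 33)/(-34 + 3)))/(1451 + 4382) = (-791/2385 + (-126 + 19*((7 + 33)/(-34 + 3)))/(-7 + (7 + 33)/(-34 + 3)))/(1451 + 4382) = (-791/2385 + (-126 + 19*(40/(-31)))/(-7 + 40/(-31)))/5833 = (-791/2385 + (-126 + 19*(40*(-1/31)))/(-7 + 40*(-1/31)))*(1/5833) = (-791/2385 + (-126 + 19*(-40/31))/(-7 - 40/31))*(1/5833) = (-791/2385 + (-126 - 760/31)/(-257/31))*(1/5833) = (-791/2385 - 31/257*(-4666/31))*(1/5833) = (-791/2385 + 4666/257)*(1/5833) = (10925123/612945)*(1/5833) = 10925123/3575308185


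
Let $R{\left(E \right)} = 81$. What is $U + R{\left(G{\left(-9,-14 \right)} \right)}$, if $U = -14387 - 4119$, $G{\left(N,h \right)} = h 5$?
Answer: $-18425$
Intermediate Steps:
$G{\left(N,h \right)} = 5 h$
$U = -18506$
$U + R{\left(G{\left(-9,-14 \right)} \right)} = -18506 + 81 = -18425$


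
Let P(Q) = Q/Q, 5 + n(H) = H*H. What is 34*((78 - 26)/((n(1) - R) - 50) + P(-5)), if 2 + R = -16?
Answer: -136/9 ≈ -15.111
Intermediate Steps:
R = -18 (R = -2 - 16 = -18)
n(H) = -5 + H² (n(H) = -5 + H*H = -5 + H²)
P(Q) = 1
34*((78 - 26)/((n(1) - R) - 50) + P(-5)) = 34*((78 - 26)/(((-5 + 1²) - 1*(-18)) - 50) + 1) = 34*(52/(((-5 + 1) + 18) - 50) + 1) = 34*(52/((-4 + 18) - 50) + 1) = 34*(52/(14 - 50) + 1) = 34*(52/(-36) + 1) = 34*(52*(-1/36) + 1) = 34*(-13/9 + 1) = 34*(-4/9) = -136/9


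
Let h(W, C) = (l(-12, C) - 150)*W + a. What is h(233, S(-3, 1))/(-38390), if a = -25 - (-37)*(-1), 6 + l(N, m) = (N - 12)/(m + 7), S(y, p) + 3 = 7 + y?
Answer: 37109/38390 ≈ 0.96663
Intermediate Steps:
S(y, p) = 4 + y (S(y, p) = -3 + (7 + y) = 4 + y)
l(N, m) = -6 + (-12 + N)/(7 + m) (l(N, m) = -6 + (N - 12)/(m + 7) = -6 + (-12 + N)/(7 + m))
a = -62 (a = -25 - 1*37 = -25 - 37 = -62)
h(W, C) = -62 + W*(-150 + (-66 - 6*C)/(7 + C)) (h(W, C) = ((-54 - 12 - 6*C)/(7 + C) - 150)*W - 62 = ((-66 - 6*C)/(7 + C) - 150)*W - 62 = (-150 + (-66 - 6*C)/(7 + C))*W - 62 = W*(-150 + (-66 - 6*C)/(7 + C)) - 62 = -62 + W*(-150 + (-66 - 6*C)/(7 + C)))
h(233, S(-3, 1))/(-38390) = (2*(-217 - 558*233 - 31*(4 - 3) - 78*(4 - 3)*233)/(7 + (4 - 3)))/(-38390) = (2*(-217 - 130014 - 31*1 - 78*1*233)/(7 + 1))*(-1/38390) = (2*(-217 - 130014 - 31 - 18174)/8)*(-1/38390) = (2*(⅛)*(-148436))*(-1/38390) = -37109*(-1/38390) = 37109/38390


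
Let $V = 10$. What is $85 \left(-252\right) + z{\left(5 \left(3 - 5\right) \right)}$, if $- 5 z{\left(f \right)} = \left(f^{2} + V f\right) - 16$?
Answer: $- \frac{107084}{5} \approx -21417.0$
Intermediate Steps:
$z{\left(f \right)} = \frac{16}{5} - 2 f - \frac{f^{2}}{5}$ ($z{\left(f \right)} = - \frac{\left(f^{2} + 10 f\right) - 16}{5} = - \frac{-16 + f^{2} + 10 f}{5} = \frac{16}{5} - 2 f - \frac{f^{2}}{5}$)
$85 \left(-252\right) + z{\left(5 \left(3 - 5\right) \right)} = 85 \left(-252\right) - \left(- \frac{16}{5} + \frac{25 \left(3 - 5\right)^{2}}{5} + 2 \cdot 5 \left(3 - 5\right)\right) = -21420 - \left(- \frac{16}{5} + 20 + 2 \cdot 5 \left(-2\right)\right) = -21420 - \left(- \frac{116}{5} + 20\right) = -21420 + \left(\frac{16}{5} + 20 - 20\right) = -21420 + \frac{16}{5} = - \frac{107084}{5}$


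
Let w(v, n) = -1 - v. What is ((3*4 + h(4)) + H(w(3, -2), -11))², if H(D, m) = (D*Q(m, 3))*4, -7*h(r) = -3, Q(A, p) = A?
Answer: 1739761/49 ≈ 35505.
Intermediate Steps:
h(r) = 3/7 (h(r) = -⅐*(-3) = 3/7)
H(D, m) = 4*D*m (H(D, m) = (D*m)*4 = 4*D*m)
((3*4 + h(4)) + H(w(3, -2), -11))² = ((3*4 + 3/7) + 4*(-1 - 1*3)*(-11))² = ((12 + 3/7) + 4*(-1 - 3)*(-11))² = (87/7 + 4*(-4)*(-11))² = (87/7 + 176)² = (1319/7)² = 1739761/49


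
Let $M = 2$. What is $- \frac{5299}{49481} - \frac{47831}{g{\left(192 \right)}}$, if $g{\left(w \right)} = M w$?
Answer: $- \frac{2368760527}{19000704} \approx -124.67$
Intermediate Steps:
$g{\left(w \right)} = 2 w$
$- \frac{5299}{49481} - \frac{47831}{g{\left(192 \right)}} = - \frac{5299}{49481} - \frac{47831}{2 \cdot 192} = \left(-5299\right) \frac{1}{49481} - \frac{47831}{384} = - \frac{5299}{49481} - \frac{47831}{384} = - \frac{2368760527}{19000704}$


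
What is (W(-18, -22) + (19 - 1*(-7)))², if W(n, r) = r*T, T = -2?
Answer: 4900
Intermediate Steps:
W(n, r) = -2*r (W(n, r) = r*(-2) = -2*r)
(W(-18, -22) + (19 - 1*(-7)))² = (-2*(-22) + (19 - 1*(-7)))² = (44 + (19 + 7))² = (44 + 26)² = 70² = 4900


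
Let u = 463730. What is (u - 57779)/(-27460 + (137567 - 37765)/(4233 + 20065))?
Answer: -1643966233/111187213 ≈ -14.786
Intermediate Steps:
(u - 57779)/(-27460 + (137567 - 37765)/(4233 + 20065)) = (463730 - 57779)/(-27460 + (137567 - 37765)/(4233 + 20065)) = 405951/(-27460 + 99802/24298) = 405951/(-27460 + 99802*(1/24298)) = 405951/(-27460 + 49901/12149) = 405951/(-333561639/12149) = 405951*(-12149/333561639) = -1643966233/111187213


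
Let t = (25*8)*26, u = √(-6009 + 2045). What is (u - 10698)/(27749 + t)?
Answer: -3566/10983 + 2*I*√991/32949 ≈ -0.32468 + 0.0019108*I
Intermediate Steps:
u = 2*I*√991 (u = √(-3964) = 2*I*√991 ≈ 62.96*I)
t = 5200 (t = 200*26 = 5200)
(u - 10698)/(27749 + t) = (2*I*√991 - 10698)/(27749 + 5200) = (-10698 + 2*I*√991)/32949 = (-10698 + 2*I*√991)*(1/32949) = -3566/10983 + 2*I*√991/32949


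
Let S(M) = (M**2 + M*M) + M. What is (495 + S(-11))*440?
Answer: 319440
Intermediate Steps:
S(M) = M + 2*M**2 (S(M) = (M**2 + M**2) + M = 2*M**2 + M = M + 2*M**2)
(495 + S(-11))*440 = (495 - 11*(1 + 2*(-11)))*440 = (495 - 11*(1 - 22))*440 = (495 - 11*(-21))*440 = (495 + 231)*440 = 726*440 = 319440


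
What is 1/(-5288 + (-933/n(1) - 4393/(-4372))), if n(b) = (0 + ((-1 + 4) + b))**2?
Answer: -17488/93478741 ≈ -0.00018708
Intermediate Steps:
n(b) = (3 + b)**2 (n(b) = (0 + (3 + b))**2 = (3 + b)**2)
1/(-5288 + (-933/n(1) - 4393/(-4372))) = 1/(-5288 + (-933/(3 + 1)**2 - 4393/(-4372))) = 1/(-5288 + (-933/(4**2) - 4393*(-1/4372))) = 1/(-5288 + (-933/16 + 4393/4372)) = 1/(-5288 - 1002197/17488) = 1/(-93478741/17488) = -17488/93478741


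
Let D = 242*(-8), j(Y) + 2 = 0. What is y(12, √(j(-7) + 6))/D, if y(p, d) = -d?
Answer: 1/968 ≈ 0.0010331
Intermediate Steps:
j(Y) = -2 (j(Y) = -2 + 0 = -2)
D = -1936
y(12, √(j(-7) + 6))/D = -√(-2 + 6)/(-1936) = -√4*(-1/1936) = -1*2*(-1/1936) = -2*(-1/1936) = 1/968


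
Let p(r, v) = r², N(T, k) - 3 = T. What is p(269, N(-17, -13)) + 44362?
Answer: 116723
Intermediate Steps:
N(T, k) = 3 + T
p(269, N(-17, -13)) + 44362 = 269² + 44362 = 72361 + 44362 = 116723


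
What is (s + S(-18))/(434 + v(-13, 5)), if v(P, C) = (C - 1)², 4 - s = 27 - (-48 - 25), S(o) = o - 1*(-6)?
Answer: -6/25 ≈ -0.24000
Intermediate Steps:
S(o) = 6 + o (S(o) = o + 6 = 6 + o)
s = -96 (s = 4 - (27 - (-48 - 25)) = 4 - (27 - 1*(-73)) = 4 - (27 + 73) = 4 - 1*100 = 4 - 100 = -96)
v(P, C) = (-1 + C)²
(s + S(-18))/(434 + v(-13, 5)) = (-96 + (6 - 18))/(434 + (-1 + 5)²) = (-96 - 12)/(434 + 4²) = -108/(434 + 16) = -108/450 = -108*1/450 = -6/25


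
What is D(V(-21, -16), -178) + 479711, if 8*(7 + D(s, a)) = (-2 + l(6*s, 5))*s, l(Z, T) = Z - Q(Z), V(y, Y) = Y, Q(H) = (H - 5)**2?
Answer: 500302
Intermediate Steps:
Q(H) = (-5 + H)**2
l(Z, T) = Z - (-5 + Z)**2
D(s, a) = -7 + s*(-2 - (-5 + 6*s)**2 + 6*s)/8 (D(s, a) = -7 + ((-2 + (6*s - (-5 + 6*s)**2))*s)/8 = -7 + ((-2 + (-(-5 + 6*s)**2 + 6*s))*s)/8 = -7 + ((-2 - (-5 + 6*s)**2 + 6*s)*s)/8 = -7 + (s*(-2 - (-5 + 6*s)**2 + 6*s))/8 = -7 + s*(-2 - (-5 + 6*s)**2 + 6*s)/8)
D(V(-21, -16), -178) + 479711 = (-7 - 27/8*(-16) - 9/2*(-16)**3 + (33/4)*(-16)**2) + 479711 = (-7 + 54 - 9/2*(-4096) + (33/4)*256) + 479711 = (-7 + 54 + 18432 + 2112) + 479711 = 20591 + 479711 = 500302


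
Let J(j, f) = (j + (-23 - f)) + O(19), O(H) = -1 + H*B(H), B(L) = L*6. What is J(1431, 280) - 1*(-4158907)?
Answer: 4162200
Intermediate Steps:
B(L) = 6*L
O(H) = -1 + 6*H² (O(H) = -1 + H*(6*H) = -1 + 6*H²)
J(j, f) = 2142 + j - f (J(j, f) = (j + (-23 - f)) + (-1 + 6*19²) = (-23 + j - f) + (-1 + 6*361) = (-23 + j - f) + (-1 + 2166) = (-23 + j - f) + 2165 = 2142 + j - f)
J(1431, 280) - 1*(-4158907) = (2142 + 1431 - 1*280) - 1*(-4158907) = (2142 + 1431 - 280) + 4158907 = 3293 + 4158907 = 4162200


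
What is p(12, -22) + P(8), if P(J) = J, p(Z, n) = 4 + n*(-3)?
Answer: 78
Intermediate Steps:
p(Z, n) = 4 - 3*n
p(12, -22) + P(8) = (4 - 3*(-22)) + 8 = (4 + 66) + 8 = 70 + 8 = 78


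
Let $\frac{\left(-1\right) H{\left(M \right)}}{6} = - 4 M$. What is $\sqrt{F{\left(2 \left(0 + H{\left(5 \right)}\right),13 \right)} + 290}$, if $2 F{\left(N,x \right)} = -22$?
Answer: $3 \sqrt{31} \approx 16.703$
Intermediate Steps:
$H{\left(M \right)} = 24 M$ ($H{\left(M \right)} = - 6 \left(- 4 M\right) = 24 M$)
$F{\left(N,x \right)} = -11$ ($F{\left(N,x \right)} = \frac{1}{2} \left(-22\right) = -11$)
$\sqrt{F{\left(2 \left(0 + H{\left(5 \right)}\right),13 \right)} + 290} = \sqrt{-11 + 290} = \sqrt{279} = 3 \sqrt{31}$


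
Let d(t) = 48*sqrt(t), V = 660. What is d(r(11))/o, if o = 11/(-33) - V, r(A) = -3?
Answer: -144*I*sqrt(3)/1981 ≈ -0.1259*I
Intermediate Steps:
o = -1981/3 (o = 11/(-33) - 1*660 = 11*(-1/33) - 660 = -1/3 - 660 = -1981/3 ≈ -660.33)
d(r(11))/o = (48*sqrt(-3))/(-1981/3) = (48*(I*sqrt(3)))*(-3/1981) = (48*I*sqrt(3))*(-3/1981) = -144*I*sqrt(3)/1981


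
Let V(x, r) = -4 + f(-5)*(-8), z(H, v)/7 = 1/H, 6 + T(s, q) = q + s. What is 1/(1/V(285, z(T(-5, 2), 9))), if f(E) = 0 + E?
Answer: 36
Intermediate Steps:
f(E) = E
T(s, q) = -6 + q + s (T(s, q) = -6 + (q + s) = -6 + q + s)
z(H, v) = 7/H
V(x, r) = 36 (V(x, r) = -4 - 5*(-8) = -4 + 40 = 36)
1/(1/V(285, z(T(-5, 2), 9))) = 1/(1/36) = 36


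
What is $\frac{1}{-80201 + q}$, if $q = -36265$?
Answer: $- \frac{1}{116466} \approx -8.5862 \cdot 10^{-6}$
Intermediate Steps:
$\frac{1}{-80201 + q} = \frac{1}{-80201 - 36265} = \frac{1}{-116466} = - \frac{1}{116466}$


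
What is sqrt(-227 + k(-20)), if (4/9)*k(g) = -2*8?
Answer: I*sqrt(263) ≈ 16.217*I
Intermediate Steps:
k(g) = -36 (k(g) = 9*(-2*8)/4 = (9/4)*(-16) = -36)
sqrt(-227 + k(-20)) = sqrt(-227 - 36) = sqrt(-263) = I*sqrt(263)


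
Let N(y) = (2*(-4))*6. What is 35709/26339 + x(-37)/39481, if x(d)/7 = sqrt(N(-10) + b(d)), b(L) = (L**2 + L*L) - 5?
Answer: 35709/26339 + 7*sqrt(2685)/39481 ≈ 1.3649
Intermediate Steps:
b(L) = -5 + 2*L**2 (b(L) = (L**2 + L**2) - 5 = 2*L**2 - 5 = -5 + 2*L**2)
N(y) = -48 (N(y) = -8*6 = -48)
x(d) = 7*sqrt(-53 + 2*d**2) (x(d) = 7*sqrt(-48 + (-5 + 2*d**2)) = 7*sqrt(-53 + 2*d**2))
35709/26339 + x(-37)/39481 = 35709/26339 + (7*sqrt(-53 + 2*(-37)**2))/39481 = 35709*(1/26339) + (7*sqrt(-53 + 2*1369))*(1/39481) = 35709/26339 + (7*sqrt(-53 + 2738))*(1/39481) = 35709/26339 + (7*sqrt(2685))*(1/39481) = 35709/26339 + 7*sqrt(2685)/39481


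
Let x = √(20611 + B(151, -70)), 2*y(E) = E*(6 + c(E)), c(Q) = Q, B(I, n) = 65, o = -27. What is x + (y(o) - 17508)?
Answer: -34449/2 + 2*√5169 ≈ -17081.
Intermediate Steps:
y(E) = E*(6 + E)/2 (y(E) = (E*(6 + E))/2 = E*(6 + E)/2)
x = 2*√5169 (x = √(20611 + 65) = √20676 = 2*√5169 ≈ 143.79)
x + (y(o) - 17508) = 2*√5169 + ((½)*(-27)*(6 - 27) - 17508) = 2*√5169 + ((½)*(-27)*(-21) - 17508) = 2*√5169 + (567/2 - 17508) = 2*√5169 - 34449/2 = -34449/2 + 2*√5169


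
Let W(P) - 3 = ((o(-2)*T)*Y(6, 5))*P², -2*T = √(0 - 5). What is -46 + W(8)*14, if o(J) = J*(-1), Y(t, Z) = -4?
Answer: -4 + 3584*I*√5 ≈ -4.0 + 8014.1*I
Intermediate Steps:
o(J) = -J
T = -I*√5/2 (T = -√(0 - 5)/2 = -I*√5/2 ≈ -1.118*I)
W(P) = 3 + 4*I*√5*P² (W(P) = 3 + (((-1*(-2))*(-I*√5/2))*(-4))*P² = 3 + ((2*(-I*√5/2))*(-4))*P² = 3 + (-I*√5*(-4))*P² = 3 + (4*I*√5)*P² = 3 + 4*I*√5*P²)
-46 + W(8)*14 = -46 + (3 + 4*I*√5*8²)*14 = -46 + (3 + 4*I*√5*64)*14 = -46 + (3 + 256*I*√5)*14 = -46 + (42 + 3584*I*√5) = -4 + 3584*I*√5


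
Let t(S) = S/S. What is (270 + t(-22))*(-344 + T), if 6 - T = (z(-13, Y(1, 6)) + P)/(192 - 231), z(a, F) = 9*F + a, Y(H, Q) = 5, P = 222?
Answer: -3503488/39 ≈ -89833.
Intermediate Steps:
t(S) = 1
z(a, F) = a + 9*F
T = 488/39 (T = 6 - ((-13 + 9*5) + 222)/(192 - 231) = 6 - ((-13 + 45) + 222)/(-39) = 6 - (32 + 222)*(-1)/39 = 6 - 254*(-1)/39 = 6 - 1*(-254/39) = 6 + 254/39 = 488/39 ≈ 12.513)
(270 + t(-22))*(-344 + T) = (270 + 1)*(-344 + 488/39) = 271*(-12928/39) = -3503488/39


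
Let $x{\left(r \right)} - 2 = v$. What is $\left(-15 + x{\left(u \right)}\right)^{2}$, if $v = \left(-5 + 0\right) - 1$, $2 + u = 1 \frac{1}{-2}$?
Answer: $361$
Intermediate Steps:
$u = - \frac{5}{2}$ ($u = -2 + 1 \frac{1}{-2} = -2 + 1 \left(- \frac{1}{2}\right) = -2 - \frac{1}{2} = - \frac{5}{2} \approx -2.5$)
$v = -6$ ($v = -5 - 1 = -6$)
$x{\left(r \right)} = -4$ ($x{\left(r \right)} = 2 - 6 = -4$)
$\left(-15 + x{\left(u \right)}\right)^{2} = \left(-15 - 4\right)^{2} = \left(-19\right)^{2} = 361$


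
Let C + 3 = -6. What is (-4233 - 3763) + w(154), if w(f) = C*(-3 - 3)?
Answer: -7942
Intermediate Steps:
C = -9 (C = -3 - 6 = -9)
w(f) = 54 (w(f) = -9*(-3 - 3) = -9*(-6) = 54)
(-4233 - 3763) + w(154) = (-4233 - 3763) + 54 = -7996 + 54 = -7942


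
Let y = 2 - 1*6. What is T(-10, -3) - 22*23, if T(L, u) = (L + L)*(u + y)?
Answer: -366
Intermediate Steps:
y = -4 (y = 2 - 6 = -4)
T(L, u) = 2*L*(-4 + u) (T(L, u) = (L + L)*(u - 4) = (2*L)*(-4 + u) = 2*L*(-4 + u))
T(-10, -3) - 22*23 = 2*(-10)*(-4 - 3) - 22*23 = 2*(-10)*(-7) - 506 = 140 - 506 = -366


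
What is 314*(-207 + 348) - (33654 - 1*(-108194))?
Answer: -97574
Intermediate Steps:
314*(-207 + 348) - (33654 - 1*(-108194)) = 314*141 - (33654 + 108194) = 44274 - 1*141848 = 44274 - 141848 = -97574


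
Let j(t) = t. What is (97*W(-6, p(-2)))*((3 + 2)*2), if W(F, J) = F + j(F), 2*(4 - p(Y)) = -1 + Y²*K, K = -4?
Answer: -11640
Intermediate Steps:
p(Y) = 9/2 + 2*Y² (p(Y) = 4 - (-1 + Y²*(-4))/2 = 4 - (-1 - 4*Y²)/2 = 4 + (½ + 2*Y²) = 9/2 + 2*Y²)
W(F, J) = 2*F (W(F, J) = F + F = 2*F)
(97*W(-6, p(-2)))*((3 + 2)*2) = (97*(2*(-6)))*((3 + 2)*2) = (97*(-12))*(5*2) = -1164*10 = -11640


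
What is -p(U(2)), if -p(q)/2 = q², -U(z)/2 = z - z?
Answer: 0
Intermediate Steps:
U(z) = 0 (U(z) = -2*(z - z) = -2*0 = 0)
p(q) = -2*q²
-p(U(2)) = -(-2)*0² = -(-2)*0 = -1*0 = 0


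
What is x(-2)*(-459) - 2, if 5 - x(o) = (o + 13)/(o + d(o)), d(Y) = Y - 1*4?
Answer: -23425/8 ≈ -2928.1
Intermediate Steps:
d(Y) = -4 + Y (d(Y) = Y - 4 = -4 + Y)
x(o) = 5 - (13 + o)/(-4 + 2*o) (x(o) = 5 - (o + 13)/(o + (-4 + o)) = 5 - (13 + o)/(-4 + 2*o))
x(-2)*(-459) - 2 = (3*(-11 + 3*(-2))/(2*(-2 - 2)))*(-459) - 2 = ((3/2)*(-11 - 6)/(-4))*(-459) - 2 = ((3/2)*(-1/4)*(-17))*(-459) - 2 = (51/8)*(-459) - 2 = -23409/8 - 2 = -23425/8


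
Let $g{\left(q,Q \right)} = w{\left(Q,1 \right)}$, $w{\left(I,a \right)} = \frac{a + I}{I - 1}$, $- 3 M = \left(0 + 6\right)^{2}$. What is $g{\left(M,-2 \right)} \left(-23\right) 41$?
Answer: $- \frac{943}{3} \approx -314.33$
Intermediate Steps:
$M = -12$ ($M = - \frac{\left(0 + 6\right)^{2}}{3} = - \frac{6^{2}}{3} = \left(- \frac{1}{3}\right) 36 = -12$)
$w{\left(I,a \right)} = \frac{I + a}{-1 + I}$
$g{\left(q,Q \right)} = \frac{1 + Q}{-1 + Q}$ ($g{\left(q,Q \right)} = \frac{Q + 1}{-1 + Q} = \frac{1 + Q}{-1 + Q}$)
$g{\left(M,-2 \right)} \left(-23\right) 41 = \frac{1 - 2}{-1 - 2} \left(-23\right) 41 = \frac{1}{-3} \left(-1\right) \left(-23\right) 41 = \left(- \frac{1}{3}\right) \left(-1\right) \left(-23\right) 41 = \frac{1}{3} \left(-23\right) 41 = \left(- \frac{23}{3}\right) 41 = - \frac{943}{3}$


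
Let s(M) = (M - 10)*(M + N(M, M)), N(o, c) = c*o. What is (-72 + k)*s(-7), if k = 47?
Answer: 17850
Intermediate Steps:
s(M) = (-10 + M)*(M + M**2) (s(M) = (M - 10)*(M + M*M) = (-10 + M)*(M + M**2))
(-72 + k)*s(-7) = (-72 + 47)*(-7*(-10 + (-7)**2 - 9*(-7))) = -(-175)*(-10 + 49 + 63) = -(-175)*102 = -25*(-714) = 17850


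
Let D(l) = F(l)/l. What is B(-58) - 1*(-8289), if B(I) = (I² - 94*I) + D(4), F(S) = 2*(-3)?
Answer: 34207/2 ≈ 17104.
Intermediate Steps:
F(S) = -6
D(l) = -6/l
B(I) = -3/2 + I² - 94*I (B(I) = (I² - 94*I) - 6/4 = (I² - 94*I) - 6*¼ = (I² - 94*I) - 3/2 = -3/2 + I² - 94*I)
B(-58) - 1*(-8289) = (-3/2 + (-58)² - 94*(-58)) - 1*(-8289) = (-3/2 + 3364 + 5452) + 8289 = 17629/2 + 8289 = 34207/2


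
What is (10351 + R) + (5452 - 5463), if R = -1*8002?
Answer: 2338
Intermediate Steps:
R = -8002
(10351 + R) + (5452 - 5463) = (10351 - 8002) + (5452 - 5463) = 2349 - 11 = 2338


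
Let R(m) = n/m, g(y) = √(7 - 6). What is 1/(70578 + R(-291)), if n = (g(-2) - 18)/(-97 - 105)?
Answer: 58782/4148715979 ≈ 1.4169e-5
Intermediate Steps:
g(y) = 1 (g(y) = √1 = 1)
n = 17/202 (n = (1 - 18)/(-97 - 105) = -17/(-202) = -17*(-1/202) = 17/202 ≈ 0.084158)
R(m) = 17/(202*m)
1/(70578 + R(-291)) = 1/(70578 + (17/202)/(-291)) = 1/(70578 + (17/202)*(-1/291)) = 1/(70578 - 17/58782) = 1/(4148715979/58782) = 58782/4148715979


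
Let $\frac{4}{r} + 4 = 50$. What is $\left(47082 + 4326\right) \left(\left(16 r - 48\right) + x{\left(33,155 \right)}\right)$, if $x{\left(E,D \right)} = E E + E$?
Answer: $\frac{1271525472}{23} \approx 5.5284 \cdot 10^{7}$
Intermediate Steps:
$r = \frac{2}{23}$ ($r = \frac{4}{-4 + 50} = \frac{4}{46} = 4 \cdot \frac{1}{46} = \frac{2}{23} \approx 0.086957$)
$x{\left(E,D \right)} = E + E^{2}$ ($x{\left(E,D \right)} = E^{2} + E = E + E^{2}$)
$\left(47082 + 4326\right) \left(\left(16 r - 48\right) + x{\left(33,155 \right)}\right) = \left(47082 + 4326\right) \left(\left(16 \cdot \frac{2}{23} - 48\right) + 33 \left(1 + 33\right)\right) = 51408 \left(\left(\frac{32}{23} - 48\right) + 33 \cdot 34\right) = 51408 \left(- \frac{1072}{23} + 1122\right) = 51408 \cdot \frac{24734}{23} = \frac{1271525472}{23}$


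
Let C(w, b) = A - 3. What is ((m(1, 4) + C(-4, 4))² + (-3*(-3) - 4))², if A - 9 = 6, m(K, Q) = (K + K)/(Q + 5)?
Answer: 156375025/6561 ≈ 23834.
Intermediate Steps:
m(K, Q) = 2*K/(5 + Q) (m(K, Q) = (2*K)/(5 + Q) = 2*K/(5 + Q))
A = 15 (A = 9 + 6 = 15)
C(w, b) = 12 (C(w, b) = 15 - 3 = 12)
((m(1, 4) + C(-4, 4))² + (-3*(-3) - 4))² = ((2*1/(5 + 4) + 12)² + (-3*(-3) - 4))² = ((2*1/9 + 12)² + (9 - 4))² = ((2*1*(⅑) + 12)² + 5)² = ((2/9 + 12)² + 5)² = ((110/9)² + 5)² = (12100/81 + 5)² = (12505/81)² = 156375025/6561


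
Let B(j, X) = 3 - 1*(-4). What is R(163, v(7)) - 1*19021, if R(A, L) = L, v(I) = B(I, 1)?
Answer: -19014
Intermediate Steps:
B(j, X) = 7 (B(j, X) = 3 + 4 = 7)
v(I) = 7
R(163, v(7)) - 1*19021 = 7 - 1*19021 = 7 - 19021 = -19014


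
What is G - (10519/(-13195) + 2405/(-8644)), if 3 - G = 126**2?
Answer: -1810313307129/114057580 ≈ -15872.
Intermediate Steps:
G = -15873 (G = 3 - 1*126**2 = 3 - 1*15876 = 3 - 15876 = -15873)
G - (10519/(-13195) + 2405/(-8644)) = -15873 - (10519/(-13195) + 2405/(-8644)) = -15873 - (10519*(-1/13195) + 2405*(-1/8644)) = -15873 - (-10519/13195 - 2405/8644) = -15873 - 1*(-122660211/114057580) = -15873 + 122660211/114057580 = -1810313307129/114057580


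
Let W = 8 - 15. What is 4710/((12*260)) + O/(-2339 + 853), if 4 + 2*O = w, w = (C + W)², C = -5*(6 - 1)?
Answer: 90131/77272 ≈ 1.1664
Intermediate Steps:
C = -25 (C = -5*5 = -25)
W = -7
w = 1024 (w = (-25 - 7)² = (-32)² = 1024)
O = 510 (O = -2 + (½)*1024 = -2 + 512 = 510)
4710/((12*260)) + O/(-2339 + 853) = 4710/((12*260)) + 510/(-2339 + 853) = 4710/3120 + 510/(-1486) = 4710*(1/3120) + 510*(-1/1486) = 157/104 - 255/743 = 90131/77272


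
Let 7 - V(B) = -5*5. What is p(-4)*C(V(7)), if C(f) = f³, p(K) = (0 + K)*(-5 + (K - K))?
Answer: 655360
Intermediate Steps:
V(B) = 32 (V(B) = 7 - (-5)*5 = 7 - 1*(-25) = 7 + 25 = 32)
p(K) = -5*K (p(K) = K*(-5 + 0) = K*(-5) = -5*K)
p(-4)*C(V(7)) = -5*(-4)*32³ = 20*32768 = 655360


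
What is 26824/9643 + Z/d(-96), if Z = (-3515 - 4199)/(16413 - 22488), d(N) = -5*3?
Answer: 2369950898/878718375 ≈ 2.6971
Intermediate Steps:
d(N) = -15
Z = 7714/6075 (Z = -7714/(-6075) = -7714*(-1/6075) = 7714/6075 ≈ 1.2698)
26824/9643 + Z/d(-96) = 26824/9643 + (7714/6075)/(-15) = 26824*(1/9643) + (7714/6075)*(-1/15) = 26824/9643 - 7714/91125 = 2369950898/878718375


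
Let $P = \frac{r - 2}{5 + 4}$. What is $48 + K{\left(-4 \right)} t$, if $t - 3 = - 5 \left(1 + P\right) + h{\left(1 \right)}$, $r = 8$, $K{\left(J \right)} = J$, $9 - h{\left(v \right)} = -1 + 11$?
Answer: $\frac{220}{3} \approx 73.333$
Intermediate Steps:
$h{\left(v \right)} = -1$ ($h{\left(v \right)} = 9 - \left(-1 + 11\right) = 9 - 10 = -1$)
$P = \frac{2}{3}$ ($P = \frac{8 - 2}{5 + 4} = \frac{6}{9} = 6 \cdot \frac{1}{9} = \frac{2}{3} \approx 0.66667$)
$t = - \frac{19}{3}$ ($t = 3 - \left(1 + 5 \left(1 + \frac{2}{3}\right)\right) = 3 - \frac{28}{3} = - \frac{19}{3} \approx -6.3333$)
$48 + K{\left(-4 \right)} t = 48 - - \frac{76}{3} = 48 + \frac{76}{3} = \frac{220}{3}$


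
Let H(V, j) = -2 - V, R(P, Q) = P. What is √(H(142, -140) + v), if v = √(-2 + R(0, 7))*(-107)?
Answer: √(-144 - 107*I*√2) ≈ 5.6959 - 13.283*I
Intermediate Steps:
v = -107*I*√2 (v = √(-2 + 0)*(-107) = √(-2)*(-107) = (I*√2)*(-107) = -107*I*√2 ≈ -151.32*I)
√(H(142, -140) + v) = √((-2 - 1*142) - 107*I*√2) = √((-2 - 142) - 107*I*√2) = √(-144 - 107*I*√2)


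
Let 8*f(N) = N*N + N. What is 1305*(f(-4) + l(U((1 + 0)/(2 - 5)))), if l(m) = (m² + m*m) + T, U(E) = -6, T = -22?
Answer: 134415/2 ≈ 67208.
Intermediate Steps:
f(N) = N/8 + N²/8 (f(N) = (N*N + N)/8 = (N² + N)/8 = (N + N²)/8 = N/8 + N²/8)
l(m) = -22 + 2*m² (l(m) = (m² + m*m) - 22 = (m² + m²) - 22 = 2*m² - 22 = -22 + 2*m²)
1305*(f(-4) + l(U((1 + 0)/(2 - 5)))) = 1305*((⅛)*(-4)*(1 - 4) + (-22 + 2*(-6)²)) = 1305*((⅛)*(-4)*(-3) + (-22 + 2*36)) = 1305*(3/2 + (-22 + 72)) = 1305*(3/2 + 50) = 1305*(103/2) = 134415/2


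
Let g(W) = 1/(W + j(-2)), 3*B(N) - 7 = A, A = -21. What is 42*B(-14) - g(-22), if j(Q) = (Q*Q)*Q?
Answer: -5879/30 ≈ -195.97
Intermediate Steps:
B(N) = -14/3 (B(N) = 7/3 + (⅓)*(-21) = 7/3 - 7 = -14/3)
j(Q) = Q³ (j(Q) = Q²*Q = Q³)
g(W) = 1/(-8 + W) (g(W) = 1/(W + (-2)³) = 1/(W - 8) = 1/(-8 + W))
42*B(-14) - g(-22) = 42*(-14/3) - 1/(-8 - 22) = -196 - 1/(-30) = -196 - 1*(-1/30) = -196 + 1/30 = -5879/30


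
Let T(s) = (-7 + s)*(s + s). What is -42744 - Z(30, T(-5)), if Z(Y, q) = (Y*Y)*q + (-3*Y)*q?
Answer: -139944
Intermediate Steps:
T(s) = 2*s*(-7 + s) (T(s) = (-7 + s)*(2*s) = 2*s*(-7 + s))
Z(Y, q) = q*Y² - 3*Y*q (Z(Y, q) = Y²*q - 3*Y*q = q*Y² - 3*Y*q)
-42744 - Z(30, T(-5)) = -42744 - 30*2*(-5)*(-7 - 5)*(-3 + 30) = -42744 - 30*2*(-5)*(-12)*27 = -42744 - 30*120*27 = -42744 - 1*97200 = -42744 - 97200 = -139944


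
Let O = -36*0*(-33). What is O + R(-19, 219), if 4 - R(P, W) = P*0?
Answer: 4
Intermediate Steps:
R(P, W) = 4 (R(P, W) = 4 - P*0 = 4 - 1*0 = 4 + 0 = 4)
O = 0 (O = 0*(-33) = 0)
O + R(-19, 219) = 0 + 4 = 4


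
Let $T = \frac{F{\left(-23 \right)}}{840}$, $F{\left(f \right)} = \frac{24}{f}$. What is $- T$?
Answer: $\frac{1}{805} \approx 0.0012422$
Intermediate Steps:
$T = - \frac{1}{805}$ ($T = \frac{24 \frac{1}{-23}}{840} = 24 \left(- \frac{1}{23}\right) \frac{1}{840} = \left(- \frac{24}{23}\right) \frac{1}{840} = - \frac{1}{805} \approx -0.0012422$)
$- T = \left(-1\right) \left(- \frac{1}{805}\right) = \frac{1}{805}$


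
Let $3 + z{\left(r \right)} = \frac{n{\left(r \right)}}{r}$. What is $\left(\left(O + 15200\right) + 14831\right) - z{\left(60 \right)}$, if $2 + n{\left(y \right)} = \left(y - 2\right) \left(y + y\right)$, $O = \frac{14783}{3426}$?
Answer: $\frac{256284913}{8565} \approx 29922.0$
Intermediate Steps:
$O = \frac{14783}{3426}$ ($O = 14783 \cdot \frac{1}{3426} = \frac{14783}{3426} \approx 4.3149$)
$n{\left(y \right)} = -2 + 2 y \left(-2 + y\right)$ ($n{\left(y \right)} = -2 + \left(y - 2\right) \left(y + y\right) = -2 + \left(-2 + y\right) 2 y = -2 + 2 y \left(-2 + y\right)$)
$z{\left(r \right)} = -3 + \frac{-2 - 4 r + 2 r^{2}}{r}$
$\left(\left(O + 15200\right) + 14831\right) - z{\left(60 \right)} = \left(\left(\frac{14783}{3426} + 15200\right) + 14831\right) - \left(-7 - \frac{2}{60} + 2 \cdot 60\right) = \left(\frac{52089983}{3426} + 14831\right) - \left(-7 - \frac{1}{30} + 120\right) = \frac{102900989}{3426} - \left(-7 - \frac{1}{30} + 120\right) = \frac{102900989}{3426} - \frac{3389}{30} = \frac{256284913}{8565}$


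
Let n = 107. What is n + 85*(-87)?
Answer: -7288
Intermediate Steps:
n + 85*(-87) = 107 + 85*(-87) = 107 - 7395 = -7288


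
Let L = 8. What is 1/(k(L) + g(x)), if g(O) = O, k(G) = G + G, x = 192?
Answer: 1/208 ≈ 0.0048077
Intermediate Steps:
k(G) = 2*G
1/(k(L) + g(x)) = 1/(2*8 + 192) = 1/(16 + 192) = 1/208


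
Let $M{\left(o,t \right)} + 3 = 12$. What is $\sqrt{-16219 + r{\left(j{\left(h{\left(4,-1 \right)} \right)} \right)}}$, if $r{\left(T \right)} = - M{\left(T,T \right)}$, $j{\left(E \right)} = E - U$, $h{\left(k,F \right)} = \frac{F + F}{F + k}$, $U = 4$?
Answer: $2 i \sqrt{4057} \approx 127.39 i$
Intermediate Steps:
$M{\left(o,t \right)} = 9$ ($M{\left(o,t \right)} = -3 + 12 = 9$)
$h{\left(k,F \right)} = \frac{2 F}{F + k}$
$j{\left(E \right)} = -4 + E$ ($j{\left(E \right)} = E - 4 = -4 + E$)
$r{\left(T \right)} = -9$ ($r{\left(T \right)} = \left(-1\right) 9 = -9$)
$\sqrt{-16219 + r{\left(j{\left(h{\left(4,-1 \right)} \right)} \right)}} = \sqrt{-16219 - 9} = \sqrt{-16228} = 2 i \sqrt{4057}$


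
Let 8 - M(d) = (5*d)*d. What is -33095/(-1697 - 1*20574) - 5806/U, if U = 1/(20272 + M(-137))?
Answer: 9512353696785/22271 ≈ 4.2712e+8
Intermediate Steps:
M(d) = 8 - 5*d**2 (M(d) = 8 - 5*d*d = 8 - 5*d**2)
U = -1/73565 (U = 1/(20272 + (8 - 5*(-137)**2)) = 1/(20272 + (8 - 5*18769)) = 1/(20272 + (8 - 93845)) = 1/(20272 - 93837) = 1/(-73565) = -1/73565 ≈ -1.3593e-5)
-33095/(-1697 - 1*20574) - 5806/U = -33095/(-1697 - 1*20574) - 5806/(-1/73565) = -33095/(-1697 - 20574) - 5806*(-73565) = -33095/(-22271) + 427118390 = -33095*(-1/22271) + 427118390 = 33095/22271 + 427118390 = 9512353696785/22271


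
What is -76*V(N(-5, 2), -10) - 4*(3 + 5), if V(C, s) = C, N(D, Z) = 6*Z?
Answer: -944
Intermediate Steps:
-76*V(N(-5, 2), -10) - 4*(3 + 5) = -456*2 - 4*(3 + 5) = -76*12 - 4*8 = -912 - 32 = -944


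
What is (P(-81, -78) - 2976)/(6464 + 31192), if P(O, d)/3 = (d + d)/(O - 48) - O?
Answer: -39121/539736 ≈ -0.072482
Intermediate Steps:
P(O, d) = -3*O + 6*d/(-48 + O) (P(O, d) = 3*((d + d)/(O - 48) - O) = 3*((2*d)/(-48 + O) - O) = 3*(2*d/(-48 + O) - O) = 3*(-O + 2*d/(-48 + O)) = -3*O + 6*d/(-48 + O))
(P(-81, -78) - 2976)/(6464 + 31192) = (3*(-1*(-81)² + 2*(-78) + 48*(-81))/(-48 - 81) - 2976)/(6464 + 31192) = (3*(-1*6561 - 156 - 3888)/(-129) - 2976)/37656 = (3*(-1/129)*(-6561 - 156 - 3888) - 2976)*(1/37656) = (3*(-1/129)*(-10605) - 2976)*(1/37656) = (10605/43 - 2976)*(1/37656) = -117363/43*1/37656 = -39121/539736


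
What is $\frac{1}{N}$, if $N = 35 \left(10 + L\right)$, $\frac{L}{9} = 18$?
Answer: $\frac{1}{6020} \approx 0.00016611$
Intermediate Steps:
$L = 162$ ($L = 9 \cdot 18 = 162$)
$N = 6020$ ($N = 35 \left(10 + 162\right) = 35 \cdot 172 = 6020$)
$\frac{1}{N} = \frac{1}{6020}$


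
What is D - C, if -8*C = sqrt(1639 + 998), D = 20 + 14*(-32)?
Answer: -428 + 3*sqrt(293)/8 ≈ -421.58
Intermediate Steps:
D = -428 (D = 20 - 448 = -428)
C = -3*sqrt(293)/8 (C = -sqrt(1639 + 998)/8 = -3*sqrt(293)/8 ≈ -6.4190)
D - C = -428 - (-3)*sqrt(293)/8 = -428 + 3*sqrt(293)/8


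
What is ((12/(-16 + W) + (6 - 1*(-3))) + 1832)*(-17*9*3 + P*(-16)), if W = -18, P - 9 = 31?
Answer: -34388809/17 ≈ -2.0229e+6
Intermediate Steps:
P = 40 (P = 9 + 31 = 40)
((12/(-16 + W) + (6 - 1*(-3))) + 1832)*(-17*9*3 + P*(-16)) = ((12/(-16 - 18) + (6 - 1*(-3))) + 1832)*(-17*9*3 + 40*(-16)) = ((12/(-34) + (6 + 3)) + 1832)*(-153*3 - 640) = ((-1/34*12 + 9) + 1832)*(-459 - 640) = ((-6/17 + 9) + 1832)*(-1099) = (147/17 + 1832)*(-1099) = (31291/17)*(-1099) = -34388809/17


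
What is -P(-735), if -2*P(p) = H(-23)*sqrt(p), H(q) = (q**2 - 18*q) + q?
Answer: 3220*I*sqrt(15) ≈ 12471.0*I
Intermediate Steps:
H(q) = q**2 - 17*q
P(p) = -460*sqrt(p) (P(p) = -(-23*(-17 - 23))*sqrt(p)/2 = -(-23*(-40))*sqrt(p)/2 = -460*sqrt(p))
-P(-735) = -(-460)*sqrt(-735) = -(-460)*7*I*sqrt(15) = -(-3220)*I*sqrt(15) = 3220*I*sqrt(15)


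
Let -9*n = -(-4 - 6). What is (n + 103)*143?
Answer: 131131/9 ≈ 14570.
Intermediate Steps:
n = -10/9 (n = -(-1)*(-4 - 6)/9 = -(-1)*(-10)/9 = -1/9*10 = -10/9 ≈ -1.1111)
(n + 103)*143 = (-10/9 + 103)*143 = (917/9)*143 = 131131/9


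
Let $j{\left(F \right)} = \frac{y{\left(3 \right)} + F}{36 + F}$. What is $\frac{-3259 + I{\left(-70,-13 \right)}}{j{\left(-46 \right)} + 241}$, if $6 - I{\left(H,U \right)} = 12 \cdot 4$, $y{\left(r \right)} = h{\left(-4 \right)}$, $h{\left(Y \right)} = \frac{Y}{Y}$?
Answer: $- \frac{6602}{491} \approx -13.446$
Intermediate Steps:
$h{\left(Y \right)} = 1$
$y{\left(r \right)} = 1$
$I{\left(H,U \right)} = -42$ ($I{\left(H,U \right)} = 6 - 12 \cdot 4 = 6 - 48 = -42$)
$j{\left(F \right)} = \frac{1 + F}{36 + F}$
$\frac{-3259 + I{\left(-70,-13 \right)}}{j{\left(-46 \right)} + 241} = \frac{-3259 - 42}{\frac{1 - 46}{36 - 46} + 241} = - \frac{3301}{\frac{1}{-10} \left(-45\right) + 241} = - \frac{3301}{\left(- \frac{1}{10}\right) \left(-45\right) + 241} = - \frac{3301}{\frac{9}{2} + 241} = - \frac{3301}{\frac{491}{2}} = \left(-3301\right) \frac{2}{491} = - \frac{6602}{491}$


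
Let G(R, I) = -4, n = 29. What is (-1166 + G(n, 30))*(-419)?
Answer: 490230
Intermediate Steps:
(-1166 + G(n, 30))*(-419) = (-1166 - 4)*(-419) = -1170*(-419) = 490230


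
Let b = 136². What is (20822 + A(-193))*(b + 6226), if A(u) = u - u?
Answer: 514761484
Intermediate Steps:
A(u) = 0
b = 18496
(20822 + A(-193))*(b + 6226) = (20822 + 0)*(18496 + 6226) = 20822*24722 = 514761484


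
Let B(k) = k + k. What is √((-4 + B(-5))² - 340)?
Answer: 12*I ≈ 12.0*I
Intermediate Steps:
B(k) = 2*k
√((-4 + B(-5))² - 340) = √((-4 + 2*(-5))² - 340) = √((-4 - 10)² - 340) = √((-14)² - 340) = √(196 - 340) = √(-144) = 12*I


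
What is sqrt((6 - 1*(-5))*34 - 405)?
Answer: I*sqrt(31) ≈ 5.5678*I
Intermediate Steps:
sqrt((6 - 1*(-5))*34 - 405) = sqrt((6 + 5)*34 - 405) = sqrt(11*34 - 405) = sqrt(374 - 405) = sqrt(-31) = I*sqrt(31)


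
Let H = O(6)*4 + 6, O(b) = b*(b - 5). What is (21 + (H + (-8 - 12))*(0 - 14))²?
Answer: 14161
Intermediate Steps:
O(b) = b*(-5 + b)
H = 30 (H = (6*(-5 + 6))*4 + 6 = (6*1)*4 + 6 = 6*4 + 6 = 24 + 6 = 30)
(21 + (H + (-8 - 12))*(0 - 14))² = (21 + (30 + (-8 - 12))*(0 - 14))² = (21 + (30 - 20)*(-14))² = (21 + 10*(-14))² = (21 - 140)² = (-119)² = 14161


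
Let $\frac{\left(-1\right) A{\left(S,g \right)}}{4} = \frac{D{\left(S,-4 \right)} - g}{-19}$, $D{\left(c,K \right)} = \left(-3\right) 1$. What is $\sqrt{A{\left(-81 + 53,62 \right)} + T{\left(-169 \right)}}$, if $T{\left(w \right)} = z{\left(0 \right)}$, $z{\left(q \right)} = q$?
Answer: $\frac{2 i \sqrt{1235}}{19} \approx 3.6992 i$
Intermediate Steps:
$D{\left(c,K \right)} = -3$
$T{\left(w \right)} = 0$
$A{\left(S,g \right)} = - \frac{12}{19} - \frac{4 g}{19}$ ($A{\left(S,g \right)} = - 4 \frac{-3 - g}{-19} = - 4 \left(-3 - g\right) \left(- \frac{1}{19}\right) = - 4 \left(\frac{3}{19} + \frac{g}{19}\right) = - \frac{12}{19} - \frac{4 g}{19}$)
$\sqrt{A{\left(-81 + 53,62 \right)} + T{\left(-169 \right)}} = \sqrt{\left(- \frac{12}{19} - \frac{248}{19}\right) + 0} = \sqrt{- \frac{260}{19} + 0} = \sqrt{- \frac{260}{19}} = \frac{2 i \sqrt{1235}}{19}$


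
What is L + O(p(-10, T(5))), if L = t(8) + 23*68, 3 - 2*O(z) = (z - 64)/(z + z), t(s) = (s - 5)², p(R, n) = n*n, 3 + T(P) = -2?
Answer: 157489/100 ≈ 1574.9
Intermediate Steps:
T(P) = -5 (T(P) = -3 - 2 = -5)
p(R, n) = n²
t(s) = (-5 + s)²
O(z) = 3/2 - (-64 + z)/(4*z) (O(z) = 3/2 - (z - 64)/(2*(z + z)) = 3/2 - (-64 + z)/(2*(2*z)) = 3/2 - (-64 + z)*1/(2*z)/2 = 3/2 - (-64 + z)/(4*z))
L = 1573 (L = (-5 + 8)² + 23*68 = 3² + 1564 = 9 + 1564 = 1573)
L + O(p(-10, T(5))) = 1573 + (5/4 + 16/((-5)²)) = 1573 + (5/4 + 16/25) = 1573 + 189/100 = 157489/100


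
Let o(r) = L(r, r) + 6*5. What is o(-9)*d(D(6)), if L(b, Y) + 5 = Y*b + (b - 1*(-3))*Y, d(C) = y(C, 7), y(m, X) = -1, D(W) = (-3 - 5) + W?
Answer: -160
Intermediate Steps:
D(W) = -8 + W
d(C) = -1
L(b, Y) = -5 + Y*b + Y*(3 + b) (L(b, Y) = -5 + (Y*b + (b - 1*(-3))*Y) = -5 + (Y*b + (b + 3)*Y) = -5 + (Y*b + (3 + b)*Y) = -5 + (Y*b + Y*(3 + b)) = -5 + Y*b + Y*(3 + b))
o(r) = 25 + 2*r**2 + 3*r (o(r) = (-5 + 3*r + 2*r*r) + 6*5 = (-5 + 3*r + 2*r**2) + 30 = (-5 + 2*r**2 + 3*r) + 30 = 25 + 2*r**2 + 3*r)
o(-9)*d(D(6)) = (25 + 2*(-9)**2 + 3*(-9))*(-1) = (25 + 2*81 - 27)*(-1) = (25 + 162 - 27)*(-1) = 160*(-1) = -160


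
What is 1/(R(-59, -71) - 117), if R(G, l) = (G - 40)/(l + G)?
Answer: -130/15111 ≈ -0.0086030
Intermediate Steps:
R(G, l) = (-40 + G)/(G + l)
1/(R(-59, -71) - 117) = 1/((-40 - 59)/(-59 - 71) - 117) = 1/(-99/(-130) - 117) = 1/(-1/130*(-99) - 117) = 1/(99/130 - 117) = 1/(-15111/130) = -130/15111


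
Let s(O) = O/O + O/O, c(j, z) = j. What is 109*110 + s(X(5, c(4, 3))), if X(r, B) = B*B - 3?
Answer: 11992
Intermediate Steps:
X(r, B) = -3 + B**2 (X(r, B) = B**2 - 3 = -3 + B**2)
s(O) = 2 (s(O) = 1 + 1 = 2)
109*110 + s(X(5, c(4, 3))) = 109*110 + 2 = 11990 + 2 = 11992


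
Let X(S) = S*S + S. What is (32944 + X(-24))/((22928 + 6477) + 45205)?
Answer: 16748/37305 ≈ 0.44895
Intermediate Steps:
X(S) = S + S² (X(S) = S² + S = S + S²)
(32944 + X(-24))/((22928 + 6477) + 45205) = (32944 - 24*(1 - 24))/((22928 + 6477) + 45205) = (32944 - 24*(-23))/(29405 + 45205) = (32944 + 552)/74610 = 33496*(1/74610) = 16748/37305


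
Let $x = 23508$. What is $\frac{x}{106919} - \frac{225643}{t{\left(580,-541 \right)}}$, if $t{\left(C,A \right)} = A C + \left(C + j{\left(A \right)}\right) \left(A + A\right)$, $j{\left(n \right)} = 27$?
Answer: $\frac{46941307349}{103770663126} \approx 0.45236$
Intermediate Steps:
$t{\left(C,A \right)} = A C + 2 A \left(27 + C\right)$ ($t{\left(C,A \right)} = A C + \left(C + 27\right) \left(A + A\right) = A C + \left(27 + C\right) 2 A = A C + 2 A \left(27 + C\right)$)
$\frac{x}{106919} - \frac{225643}{t{\left(580,-541 \right)}} = \frac{23508}{106919} - \frac{225643}{3 \left(-541\right) \left(18 + 580\right)} = 23508 \cdot \frac{1}{106919} - \frac{225643}{3 \left(-541\right) 598} = \frac{23508}{106919} - \frac{225643}{-970554} = \frac{23508}{106919} - - \frac{225643}{970554} = \frac{23508}{106919} + \frac{225643}{970554} = \frac{46941307349}{103770663126}$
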